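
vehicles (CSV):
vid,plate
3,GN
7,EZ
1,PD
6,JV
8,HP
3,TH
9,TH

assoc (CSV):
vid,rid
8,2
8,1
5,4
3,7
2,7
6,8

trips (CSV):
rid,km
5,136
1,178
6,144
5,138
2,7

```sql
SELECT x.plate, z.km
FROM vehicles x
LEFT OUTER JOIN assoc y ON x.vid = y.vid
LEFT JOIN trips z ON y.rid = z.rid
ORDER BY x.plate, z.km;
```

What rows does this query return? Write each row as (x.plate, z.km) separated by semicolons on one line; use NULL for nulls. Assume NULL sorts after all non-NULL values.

(EZ, NULL); (GN, NULL); (HP, 7); (HP, 178); (JV, NULL); (PD, NULL); (TH, NULL); (TH, NULL)

Joins associate left-to-right: vehicles LEFT JOIN assoc on vid gives 8 intermediate row(s).
Then LEFT JOIN `trips z` on rid: each of those 8 rows is kept; rows whose y.rid has no match in z get NULL for z's columns.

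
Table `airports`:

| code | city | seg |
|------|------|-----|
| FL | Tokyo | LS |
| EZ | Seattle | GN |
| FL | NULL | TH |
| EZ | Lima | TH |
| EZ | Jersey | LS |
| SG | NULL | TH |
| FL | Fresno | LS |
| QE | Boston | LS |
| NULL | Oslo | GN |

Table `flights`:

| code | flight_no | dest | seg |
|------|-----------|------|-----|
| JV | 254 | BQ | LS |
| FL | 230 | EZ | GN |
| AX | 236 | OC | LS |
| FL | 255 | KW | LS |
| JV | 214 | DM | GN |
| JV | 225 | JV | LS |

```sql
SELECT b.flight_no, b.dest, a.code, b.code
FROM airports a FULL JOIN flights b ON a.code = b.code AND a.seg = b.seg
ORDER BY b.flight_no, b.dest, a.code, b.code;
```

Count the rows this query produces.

14

FULL OUTER JOIN keeps every row from both sides; unmatched rows get NULL for the other side's columns.
Matching on a.code = b.code AND a.seg = b.seg. A NULL in a compared column never satisfies the condition.
- a[0] code=FL, seg=LS → 1 match(es) in b → 1 row(s).
- a[1] code=EZ, seg=GN → no match; kept with NULLs on the b side.
- a[2] code=FL, seg=TH → no match; kept with NULLs on the b side.
- a[3] code=EZ, seg=TH → no match; kept with NULLs on the b side.
- a[4] code=EZ, seg=LS → no match; kept with NULLs on the b side.
- a[5] code=SG, seg=TH → no match; kept with NULLs on the b side.
- a[6] code=FL, seg=LS → 1 match(es) in b → 1 row(s).
- a[7] code=QE, seg=LS → no match; kept with NULLs on the b side.
- a[8] code=NULL, seg=GN → no match; kept with NULLs on the b side.
- 5 b row(s) had no a match → kept, a columns NULL.
Total: 2 matched + 12 padded = 14 rows.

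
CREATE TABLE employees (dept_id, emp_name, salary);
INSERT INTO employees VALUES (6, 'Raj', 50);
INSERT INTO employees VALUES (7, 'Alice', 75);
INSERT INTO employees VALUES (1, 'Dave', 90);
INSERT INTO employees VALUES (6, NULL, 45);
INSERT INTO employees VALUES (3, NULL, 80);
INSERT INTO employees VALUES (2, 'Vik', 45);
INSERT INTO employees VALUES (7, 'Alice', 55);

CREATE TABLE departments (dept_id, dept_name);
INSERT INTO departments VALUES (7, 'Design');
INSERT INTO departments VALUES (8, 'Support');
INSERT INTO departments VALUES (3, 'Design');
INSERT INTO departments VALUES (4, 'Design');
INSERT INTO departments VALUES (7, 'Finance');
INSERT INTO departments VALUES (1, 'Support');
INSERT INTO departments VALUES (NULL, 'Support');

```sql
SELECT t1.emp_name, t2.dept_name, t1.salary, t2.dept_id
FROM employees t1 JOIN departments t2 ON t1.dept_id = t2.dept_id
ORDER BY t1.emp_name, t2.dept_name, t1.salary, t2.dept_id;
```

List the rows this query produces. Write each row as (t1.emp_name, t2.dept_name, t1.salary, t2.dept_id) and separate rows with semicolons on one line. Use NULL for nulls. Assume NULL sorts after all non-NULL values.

(Alice, Design, 55, 7); (Alice, Design, 75, 7); (Alice, Finance, 55, 7); (Alice, Finance, 75, 7); (Dave, Support, 90, 1); (NULL, Design, 80, 3)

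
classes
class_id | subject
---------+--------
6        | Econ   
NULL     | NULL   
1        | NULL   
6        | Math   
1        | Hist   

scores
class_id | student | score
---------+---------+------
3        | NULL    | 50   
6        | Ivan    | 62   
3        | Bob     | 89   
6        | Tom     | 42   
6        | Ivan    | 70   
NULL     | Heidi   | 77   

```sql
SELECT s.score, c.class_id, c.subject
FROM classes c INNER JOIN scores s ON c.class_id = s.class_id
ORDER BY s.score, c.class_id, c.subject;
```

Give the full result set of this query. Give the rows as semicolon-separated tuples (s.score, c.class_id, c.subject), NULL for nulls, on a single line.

(42, 6, Econ); (42, 6, Math); (62, 6, Econ); (62, 6, Math); (70, 6, Econ); (70, 6, Math)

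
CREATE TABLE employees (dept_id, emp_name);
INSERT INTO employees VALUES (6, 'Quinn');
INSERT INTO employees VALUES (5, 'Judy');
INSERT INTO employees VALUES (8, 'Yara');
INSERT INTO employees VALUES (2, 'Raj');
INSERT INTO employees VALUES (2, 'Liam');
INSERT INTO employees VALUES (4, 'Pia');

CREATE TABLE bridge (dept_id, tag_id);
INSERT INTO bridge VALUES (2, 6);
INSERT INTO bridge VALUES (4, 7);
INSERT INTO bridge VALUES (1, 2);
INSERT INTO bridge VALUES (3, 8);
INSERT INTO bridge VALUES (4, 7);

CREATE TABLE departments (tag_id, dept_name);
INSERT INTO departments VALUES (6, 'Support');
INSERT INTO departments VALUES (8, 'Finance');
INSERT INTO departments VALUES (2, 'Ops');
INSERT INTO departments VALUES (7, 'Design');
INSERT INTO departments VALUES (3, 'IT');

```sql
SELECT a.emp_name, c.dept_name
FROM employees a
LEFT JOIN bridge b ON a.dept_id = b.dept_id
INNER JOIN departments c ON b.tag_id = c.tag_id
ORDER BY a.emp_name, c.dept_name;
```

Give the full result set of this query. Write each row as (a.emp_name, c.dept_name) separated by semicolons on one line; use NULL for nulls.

(Liam, Support); (Pia, Design); (Pia, Design); (Raj, Support)

Step 1 — a LEFT JOIN b on dept_id → 7 row(s).
Then INNER JOIN `departments c` on tag_id: keep only rows whose b.tag_id appears in c.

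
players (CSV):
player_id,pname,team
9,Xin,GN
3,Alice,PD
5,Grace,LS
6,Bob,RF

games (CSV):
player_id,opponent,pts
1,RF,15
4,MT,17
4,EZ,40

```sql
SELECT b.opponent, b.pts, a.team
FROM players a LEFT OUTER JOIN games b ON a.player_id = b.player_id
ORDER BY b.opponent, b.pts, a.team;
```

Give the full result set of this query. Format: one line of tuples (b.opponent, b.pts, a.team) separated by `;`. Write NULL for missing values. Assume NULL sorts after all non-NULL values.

LEFT JOIN keeps every row from `players`; unmatched rows get NULL for `games`'s columns.
Matching on a.player_id = b.player_id.
- a (player_id=9) has no partner → padded with NULL.
- a (player_id=3) has no partner → padded with NULL.
- a (player_id=5) has no partner → padded with NULL.
- a (player_id=6) has no partner → padded with NULL.
After projecting and ordering:
b.opponent | b.pts | a.team
NULL | NULL | GN
NULL | NULL | LS
NULL | NULL | PD
NULL | NULL | RF

(NULL, NULL, GN); (NULL, NULL, LS); (NULL, NULL, PD); (NULL, NULL, RF)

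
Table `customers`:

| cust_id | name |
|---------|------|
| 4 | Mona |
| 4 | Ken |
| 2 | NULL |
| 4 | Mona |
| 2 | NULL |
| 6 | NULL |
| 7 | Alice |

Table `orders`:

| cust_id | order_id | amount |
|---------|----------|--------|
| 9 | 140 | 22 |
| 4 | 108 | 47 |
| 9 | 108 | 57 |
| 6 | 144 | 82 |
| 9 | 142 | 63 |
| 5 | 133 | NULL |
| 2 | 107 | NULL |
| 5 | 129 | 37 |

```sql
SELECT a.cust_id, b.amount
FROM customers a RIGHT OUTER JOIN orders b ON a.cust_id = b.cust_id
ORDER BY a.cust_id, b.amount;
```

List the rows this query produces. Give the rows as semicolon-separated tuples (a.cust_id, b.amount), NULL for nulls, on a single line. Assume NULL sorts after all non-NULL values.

(2, NULL); (2, NULL); (4, 47); (4, 47); (4, 47); (6, 82); (NULL, 22); (NULL, 37); (NULL, 57); (NULL, 63); (NULL, NULL)

RIGHT JOIN keeps every row from `orders`; unmatched rows get NULL for `customers`'s columns.
Matching on a.cust_id = b.cust_id.
Matched pairs: 6; unmatched b rows kept: 5.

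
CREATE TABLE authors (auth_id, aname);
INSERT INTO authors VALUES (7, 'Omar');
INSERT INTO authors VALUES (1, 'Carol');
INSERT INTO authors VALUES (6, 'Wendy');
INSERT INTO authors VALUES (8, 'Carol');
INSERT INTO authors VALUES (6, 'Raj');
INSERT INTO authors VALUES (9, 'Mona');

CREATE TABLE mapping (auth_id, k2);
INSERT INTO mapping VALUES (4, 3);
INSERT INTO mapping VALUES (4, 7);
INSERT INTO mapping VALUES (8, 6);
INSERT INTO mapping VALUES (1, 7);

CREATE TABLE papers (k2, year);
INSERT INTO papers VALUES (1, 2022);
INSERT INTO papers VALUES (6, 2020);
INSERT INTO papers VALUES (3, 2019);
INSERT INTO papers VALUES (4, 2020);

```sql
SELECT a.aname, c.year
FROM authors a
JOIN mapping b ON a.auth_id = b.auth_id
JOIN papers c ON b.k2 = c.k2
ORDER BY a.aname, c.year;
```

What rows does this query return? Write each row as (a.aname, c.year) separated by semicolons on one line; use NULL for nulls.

Evaluate left to right. First `authors a INNER JOIN mapping b` on auth_id: 2 row(s).
Then INNER JOIN `papers c` on k2: keep only rows whose b.k2 appears in c.

(Carol, 2020)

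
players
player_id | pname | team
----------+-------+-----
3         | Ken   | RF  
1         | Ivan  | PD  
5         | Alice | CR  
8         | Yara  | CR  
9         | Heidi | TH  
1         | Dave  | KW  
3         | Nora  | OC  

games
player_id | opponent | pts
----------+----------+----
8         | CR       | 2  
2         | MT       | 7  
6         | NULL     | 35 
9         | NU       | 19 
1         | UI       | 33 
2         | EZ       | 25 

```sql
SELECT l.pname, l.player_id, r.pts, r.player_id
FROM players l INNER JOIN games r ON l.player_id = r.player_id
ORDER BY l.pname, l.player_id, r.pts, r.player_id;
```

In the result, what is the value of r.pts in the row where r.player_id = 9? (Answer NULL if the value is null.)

19

INNER JOIN keeps only pairs where the ON condition holds.
Matching on l.player_id = r.player_id.
- player_id=3: no matching r row, dropped.
- player_id=1: 1 matching r row(s), so 1 row(s) emitted.
- player_id=5: no matching r row, dropped.
- player_id=8: 1 matching r row(s), so 1 row(s) emitted.
- player_id=9: 1 matching r row(s), so 1 row(s) emitted.
- player_id=1: 1 matching r row(s), so 1 row(s) emitted.
- player_id=3: no matching r row, dropped.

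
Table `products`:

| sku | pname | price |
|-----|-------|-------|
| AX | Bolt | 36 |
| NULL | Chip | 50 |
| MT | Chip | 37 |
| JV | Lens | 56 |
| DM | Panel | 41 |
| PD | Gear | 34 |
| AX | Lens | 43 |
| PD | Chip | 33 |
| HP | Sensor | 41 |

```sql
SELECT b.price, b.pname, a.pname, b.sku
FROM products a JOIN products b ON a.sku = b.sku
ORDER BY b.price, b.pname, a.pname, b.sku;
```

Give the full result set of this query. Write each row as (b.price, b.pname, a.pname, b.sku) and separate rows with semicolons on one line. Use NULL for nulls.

INNER JOIN keeps only pairs where the ON condition holds.
Matching on a.sku = b.sku. A NULL in a compared column never satisfies the condition.
- a row (sku=AX): matches 2 b row(s) → 2 output row(s).
- a row (sku=NULL): no match → dropped.
- a row (sku=MT): matches 1 b row(s) → 1 output row(s).
- a row (sku=JV): matches 1 b row(s) → 1 output row(s).
- a row (sku=DM): matches 1 b row(s) → 1 output row(s).
- a row (sku=PD): matches 2 b row(s) → 2 output row(s).
- a row (sku=AX): matches 2 b row(s) → 2 output row(s).
- a row (sku=PD): matches 2 b row(s) → 2 output row(s).
- a row (sku=HP): matches 1 b row(s) → 1 output row(s).

(33, Chip, Chip, PD); (33, Chip, Gear, PD); (34, Gear, Chip, PD); (34, Gear, Gear, PD); (36, Bolt, Bolt, AX); (36, Bolt, Lens, AX); (37, Chip, Chip, MT); (41, Panel, Panel, DM); (41, Sensor, Sensor, HP); (43, Lens, Bolt, AX); (43, Lens, Lens, AX); (56, Lens, Lens, JV)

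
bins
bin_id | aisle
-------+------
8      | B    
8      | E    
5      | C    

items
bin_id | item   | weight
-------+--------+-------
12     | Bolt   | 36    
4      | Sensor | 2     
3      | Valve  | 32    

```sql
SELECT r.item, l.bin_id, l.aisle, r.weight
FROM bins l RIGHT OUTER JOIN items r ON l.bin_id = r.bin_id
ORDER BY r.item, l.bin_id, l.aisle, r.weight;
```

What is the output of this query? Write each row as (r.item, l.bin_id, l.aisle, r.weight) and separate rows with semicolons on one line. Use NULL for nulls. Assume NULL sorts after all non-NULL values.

RIGHT JOIN keeps every row from `items`; unmatched rows get NULL for `bins`'s columns.
Matching on l.bin_id = r.bin_id.
- l row (bin_id=8): no match.
- l row (bin_id=8): no match.
- l row (bin_id=5): no match.
- 3 r row(s) had no l match → kept, l columns NULL.
After projecting and ordering:
r.item | l.bin_id | l.aisle | r.weight
Bolt | NULL | NULL | 36
Sensor | NULL | NULL | 2
Valve | NULL | NULL | 32

(Bolt, NULL, NULL, 36); (Sensor, NULL, NULL, 2); (Valve, NULL, NULL, 32)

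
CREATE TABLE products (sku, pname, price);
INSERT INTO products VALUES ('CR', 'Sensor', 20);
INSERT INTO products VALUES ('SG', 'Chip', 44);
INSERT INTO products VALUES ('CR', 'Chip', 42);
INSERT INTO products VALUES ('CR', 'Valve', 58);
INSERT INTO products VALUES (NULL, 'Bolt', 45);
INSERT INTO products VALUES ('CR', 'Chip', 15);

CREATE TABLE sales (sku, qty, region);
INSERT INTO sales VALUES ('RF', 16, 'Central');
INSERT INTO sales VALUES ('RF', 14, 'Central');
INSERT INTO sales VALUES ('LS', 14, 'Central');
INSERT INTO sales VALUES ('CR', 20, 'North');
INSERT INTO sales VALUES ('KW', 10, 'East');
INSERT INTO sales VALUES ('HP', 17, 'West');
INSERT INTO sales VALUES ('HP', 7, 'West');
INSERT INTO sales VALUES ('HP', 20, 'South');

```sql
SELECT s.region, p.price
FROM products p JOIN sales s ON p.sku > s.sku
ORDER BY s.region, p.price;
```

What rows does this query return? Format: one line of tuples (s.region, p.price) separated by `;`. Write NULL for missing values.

(Central, 44); (Central, 44); (Central, 44); (East, 44); (North, 44); (South, 44); (West, 44); (West, 44)

INNER JOIN keeps only pairs where the ON condition holds.
Matching on p.sku > s.sku. A NULL in a compared column never satisfies the condition.
Matched pairs: 8.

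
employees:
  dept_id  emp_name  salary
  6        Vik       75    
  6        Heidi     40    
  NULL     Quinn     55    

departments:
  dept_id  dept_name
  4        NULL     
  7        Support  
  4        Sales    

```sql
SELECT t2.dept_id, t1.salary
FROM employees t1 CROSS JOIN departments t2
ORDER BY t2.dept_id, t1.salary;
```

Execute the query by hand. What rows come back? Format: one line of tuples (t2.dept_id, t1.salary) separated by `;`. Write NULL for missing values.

CROSS JOIN pairs every row of `employees` with every row of `departments`: 3 × 3 = 9 rows.
After projecting and ordering:
t2.dept_id | t1.salary
4 | 40
4 | 40
4 | 55
4 | 55
4 | 75
4 | 75
7 | 40
7 | 55
7 | 75

(4, 40); (4, 40); (4, 55); (4, 55); (4, 75); (4, 75); (7, 40); (7, 55); (7, 75)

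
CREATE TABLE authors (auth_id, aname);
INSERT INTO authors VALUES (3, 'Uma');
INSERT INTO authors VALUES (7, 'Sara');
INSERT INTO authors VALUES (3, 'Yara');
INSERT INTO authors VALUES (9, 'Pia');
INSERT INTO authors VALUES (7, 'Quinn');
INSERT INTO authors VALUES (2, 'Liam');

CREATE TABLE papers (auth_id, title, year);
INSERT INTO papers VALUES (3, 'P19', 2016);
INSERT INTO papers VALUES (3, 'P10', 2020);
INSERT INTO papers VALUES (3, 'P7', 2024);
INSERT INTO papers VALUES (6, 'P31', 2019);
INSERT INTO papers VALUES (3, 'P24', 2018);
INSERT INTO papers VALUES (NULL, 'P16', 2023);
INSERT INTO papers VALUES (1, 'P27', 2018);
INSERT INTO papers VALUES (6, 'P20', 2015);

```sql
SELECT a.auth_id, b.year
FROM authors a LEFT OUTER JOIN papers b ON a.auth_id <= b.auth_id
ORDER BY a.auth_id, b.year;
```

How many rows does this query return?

21

LEFT JOIN keeps every row from `authors`; unmatched rows get NULL for `papers`'s columns.
Matching on a.auth_id <= b.auth_id. A NULL in a compared column never satisfies the condition.
- a row (auth_id=3): matches 6 b row(s) → 6 output row(s).
- a row (auth_id=7): no match → kept, b columns NULL.
- a row (auth_id=3): matches 6 b row(s) → 6 output row(s).
- a row (auth_id=9): no match → kept, b columns NULL.
- a row (auth_id=7): no match → kept, b columns NULL.
- a row (auth_id=2): matches 6 b row(s) → 6 output row(s).
Total: 18 matched + 3 padded = 21 rows.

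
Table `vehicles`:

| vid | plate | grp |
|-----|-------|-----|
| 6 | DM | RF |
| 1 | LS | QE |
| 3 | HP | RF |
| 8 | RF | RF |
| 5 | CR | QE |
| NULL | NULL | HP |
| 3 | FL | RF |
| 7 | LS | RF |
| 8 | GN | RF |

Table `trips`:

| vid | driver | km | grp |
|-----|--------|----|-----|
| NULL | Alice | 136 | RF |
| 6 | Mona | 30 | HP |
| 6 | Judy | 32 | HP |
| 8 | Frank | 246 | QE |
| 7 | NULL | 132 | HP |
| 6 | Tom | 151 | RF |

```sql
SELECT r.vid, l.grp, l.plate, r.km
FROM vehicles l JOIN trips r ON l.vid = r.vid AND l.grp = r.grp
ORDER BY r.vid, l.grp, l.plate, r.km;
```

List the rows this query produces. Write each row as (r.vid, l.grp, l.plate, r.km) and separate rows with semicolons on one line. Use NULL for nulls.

(6, RF, DM, 151)

INNER JOIN keeps only pairs where the ON condition holds.
Matching on l.vid = r.vid AND l.grp = r.grp. A NULL in a compared column never satisfies the condition.
- vid=6, grp=RF: 1 matching r row(s), so 1 row(s) emitted.
- vid=1, grp=QE: no matching r row, dropped.
- vid=3, grp=RF: no matching r row, dropped.
- vid=8, grp=RF: no matching r row, dropped.
- vid=5, grp=QE: no matching r row, dropped.
- vid=NULL, grp=HP: no matching r row, dropped.
- vid=3, grp=RF: no matching r row, dropped.
- vid=7, grp=RF: no matching r row, dropped.
- vid=8, grp=RF: no matching r row, dropped.
After projecting and ordering:
r.vid | l.grp | l.plate | r.km
6 | RF | DM | 151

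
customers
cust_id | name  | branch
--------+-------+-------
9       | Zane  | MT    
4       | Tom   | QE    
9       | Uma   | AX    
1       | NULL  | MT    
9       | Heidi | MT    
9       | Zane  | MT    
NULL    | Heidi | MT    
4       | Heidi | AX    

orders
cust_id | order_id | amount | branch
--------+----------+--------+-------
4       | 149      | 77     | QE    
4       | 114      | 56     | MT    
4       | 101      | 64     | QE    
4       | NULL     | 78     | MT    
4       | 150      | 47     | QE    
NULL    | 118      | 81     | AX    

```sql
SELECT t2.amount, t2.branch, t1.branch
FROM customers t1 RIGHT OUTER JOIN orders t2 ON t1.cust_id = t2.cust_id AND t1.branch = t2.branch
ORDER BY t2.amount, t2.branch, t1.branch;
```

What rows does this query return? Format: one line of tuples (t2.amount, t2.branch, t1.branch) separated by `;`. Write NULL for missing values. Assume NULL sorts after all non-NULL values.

RIGHT JOIN keeps every row from `orders`; unmatched rows get NULL for `customers`'s columns.
Matching on t1.cust_id = t2.cust_id AND t1.branch = t2.branch. A NULL in a compared column never satisfies the condition.
Matched pairs: 3; unmatched t2 rows kept: 3.

(47, QE, QE); (56, MT, NULL); (64, QE, QE); (77, QE, QE); (78, MT, NULL); (81, AX, NULL)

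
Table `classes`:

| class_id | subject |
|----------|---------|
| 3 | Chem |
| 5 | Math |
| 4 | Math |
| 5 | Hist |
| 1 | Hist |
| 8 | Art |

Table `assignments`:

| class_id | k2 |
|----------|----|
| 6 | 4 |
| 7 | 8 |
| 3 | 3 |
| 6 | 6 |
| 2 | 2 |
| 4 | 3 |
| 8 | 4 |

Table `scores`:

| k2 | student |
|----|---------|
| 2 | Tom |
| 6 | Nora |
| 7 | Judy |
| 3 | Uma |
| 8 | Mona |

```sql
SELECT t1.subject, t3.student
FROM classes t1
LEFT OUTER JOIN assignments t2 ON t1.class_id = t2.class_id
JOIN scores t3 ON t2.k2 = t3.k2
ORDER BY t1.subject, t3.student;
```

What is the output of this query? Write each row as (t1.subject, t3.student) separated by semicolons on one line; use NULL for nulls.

(Chem, Uma); (Math, Uma)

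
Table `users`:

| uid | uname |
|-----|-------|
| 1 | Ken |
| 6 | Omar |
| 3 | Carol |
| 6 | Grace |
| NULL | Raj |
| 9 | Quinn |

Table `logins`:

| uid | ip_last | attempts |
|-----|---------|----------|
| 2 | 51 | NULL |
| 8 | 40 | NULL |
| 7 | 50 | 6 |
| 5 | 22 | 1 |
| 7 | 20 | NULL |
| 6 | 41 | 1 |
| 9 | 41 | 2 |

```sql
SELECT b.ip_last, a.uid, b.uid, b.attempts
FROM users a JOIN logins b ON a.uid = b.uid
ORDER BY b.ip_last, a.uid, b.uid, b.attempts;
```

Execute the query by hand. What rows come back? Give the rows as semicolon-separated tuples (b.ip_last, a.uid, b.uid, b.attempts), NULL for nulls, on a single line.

(41, 6, 6, 1); (41, 6, 6, 1); (41, 9, 9, 2)

INNER JOIN keeps only pairs where the ON condition holds.
Matching on a.uid = b.uid. A NULL in a compared column never satisfies the condition.
- uid=1: no matching b row, dropped.
- uid=6: 1 matching b row(s), so 1 row(s) emitted.
- uid=3: no matching b row, dropped.
- uid=6: 1 matching b row(s), so 1 row(s) emitted.
- uid=NULL: no matching b row, dropped.
- uid=9: 1 matching b row(s), so 1 row(s) emitted.
After projecting and ordering:
b.ip_last | a.uid | b.uid | b.attempts
41 | 6 | 6 | 1
41 | 6 | 6 | 1
41 | 9 | 9 | 2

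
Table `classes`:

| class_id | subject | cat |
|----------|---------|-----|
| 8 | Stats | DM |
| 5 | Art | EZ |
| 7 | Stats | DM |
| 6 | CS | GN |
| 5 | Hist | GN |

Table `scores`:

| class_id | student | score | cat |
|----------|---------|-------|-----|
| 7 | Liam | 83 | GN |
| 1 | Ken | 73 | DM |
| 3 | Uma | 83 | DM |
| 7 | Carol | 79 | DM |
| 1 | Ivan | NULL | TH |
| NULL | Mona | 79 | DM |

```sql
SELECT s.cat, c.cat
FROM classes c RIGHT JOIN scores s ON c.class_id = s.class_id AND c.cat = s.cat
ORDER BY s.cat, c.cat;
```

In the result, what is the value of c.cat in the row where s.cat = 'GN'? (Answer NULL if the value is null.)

NULL

RIGHT JOIN keeps every row from `scores`; unmatched rows get NULL for `classes`'s columns.
Matching on c.class_id = s.class_id AND c.cat = s.cat. A NULL in a compared column never satisfies the condition.
- c row (class_id=8, cat=DM): no match.
- c row (class_id=5, cat=EZ): no match.
- c row (class_id=7, cat=DM): matches 1 s row(s) → 1 output row(s).
- c row (class_id=6, cat=GN): no match.
- c row (class_id=5, cat=GN): no match.
- 5 s row(s) had no c match → kept, c columns NULL.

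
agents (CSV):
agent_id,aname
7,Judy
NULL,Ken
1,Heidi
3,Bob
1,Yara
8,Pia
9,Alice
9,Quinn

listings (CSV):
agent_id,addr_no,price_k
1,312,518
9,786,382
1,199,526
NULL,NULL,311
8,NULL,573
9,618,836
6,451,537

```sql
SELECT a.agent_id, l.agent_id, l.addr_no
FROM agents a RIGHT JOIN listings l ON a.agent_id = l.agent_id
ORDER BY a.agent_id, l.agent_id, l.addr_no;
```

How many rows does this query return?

11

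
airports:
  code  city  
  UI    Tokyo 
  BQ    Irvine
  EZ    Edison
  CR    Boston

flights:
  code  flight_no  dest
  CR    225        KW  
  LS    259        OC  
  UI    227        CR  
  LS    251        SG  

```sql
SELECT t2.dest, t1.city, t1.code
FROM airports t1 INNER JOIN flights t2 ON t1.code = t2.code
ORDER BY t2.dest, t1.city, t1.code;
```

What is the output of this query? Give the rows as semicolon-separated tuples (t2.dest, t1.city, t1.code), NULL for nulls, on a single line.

INNER JOIN keeps only pairs where the ON condition holds.
Matching on t1.code = t2.code.
- t1 row (code=UI): matches 1 t2 row(s) → 1 output row(s).
- t1 row (code=BQ): no match → dropped.
- t1 row (code=EZ): no match → dropped.
- t1 row (code=CR): matches 1 t2 row(s) → 1 output row(s).
After projecting and ordering:
t2.dest | t1.city | t1.code
CR | Tokyo | UI
KW | Boston | CR

(CR, Tokyo, UI); (KW, Boston, CR)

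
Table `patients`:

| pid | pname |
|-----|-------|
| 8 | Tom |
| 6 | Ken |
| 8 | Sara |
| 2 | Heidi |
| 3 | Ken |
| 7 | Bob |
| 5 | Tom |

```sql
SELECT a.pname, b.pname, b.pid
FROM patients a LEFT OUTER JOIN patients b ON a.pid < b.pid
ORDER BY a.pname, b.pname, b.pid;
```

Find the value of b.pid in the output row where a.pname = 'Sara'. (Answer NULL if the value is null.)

NULL

LEFT JOIN keeps every row from `patients a`; unmatched rows get NULL for `patients b`'s columns.
Matching on a.pid < b.pid.
Matched pairs: 20; unmatched a rows kept: 2.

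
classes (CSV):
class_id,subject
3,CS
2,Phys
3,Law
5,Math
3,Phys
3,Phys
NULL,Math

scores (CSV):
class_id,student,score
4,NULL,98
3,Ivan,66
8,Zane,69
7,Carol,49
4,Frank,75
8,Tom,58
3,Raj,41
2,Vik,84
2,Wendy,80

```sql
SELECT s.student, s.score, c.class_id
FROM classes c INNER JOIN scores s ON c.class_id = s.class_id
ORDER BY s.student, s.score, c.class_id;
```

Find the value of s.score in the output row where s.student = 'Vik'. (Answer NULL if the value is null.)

84

INNER JOIN keeps only pairs where the ON condition holds.
Matching on c.class_id = s.class_id. A NULL in a compared column never satisfies the condition.
- c (class_id=3) pairs with 2 row(s) of s.
- c (class_id=2) pairs with 2 row(s) of s.
- c (class_id=3) pairs with 2 row(s) of s.
- c (class_id=5) has no partner → excluded.
- c (class_id=3) pairs with 2 row(s) of s.
- c (class_id=3) pairs with 2 row(s) of s.
- c (class_id=NULL) has no partner → excluded.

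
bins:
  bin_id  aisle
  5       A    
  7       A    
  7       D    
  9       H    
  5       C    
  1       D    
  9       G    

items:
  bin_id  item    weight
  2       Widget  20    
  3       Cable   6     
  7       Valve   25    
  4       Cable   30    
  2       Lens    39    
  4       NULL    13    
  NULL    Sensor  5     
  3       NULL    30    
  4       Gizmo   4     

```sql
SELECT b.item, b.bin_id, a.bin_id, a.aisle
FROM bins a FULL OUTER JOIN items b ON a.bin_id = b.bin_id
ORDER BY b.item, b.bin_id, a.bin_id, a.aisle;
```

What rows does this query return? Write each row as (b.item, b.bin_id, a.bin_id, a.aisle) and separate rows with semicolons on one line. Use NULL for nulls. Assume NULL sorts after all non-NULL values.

(Cable, 3, NULL, NULL); (Cable, 4, NULL, NULL); (Gizmo, 4, NULL, NULL); (Lens, 2, NULL, NULL); (Sensor, NULL, NULL, NULL); (Valve, 7, 7, A); (Valve, 7, 7, D); (Widget, 2, NULL, NULL); (NULL, 3, NULL, NULL); (NULL, 4, NULL, NULL); (NULL, NULL, 1, D); (NULL, NULL, 5, A); (NULL, NULL, 5, C); (NULL, NULL, 9, G); (NULL, NULL, 9, H)

FULL OUTER JOIN keeps every row from both sides; unmatched rows get NULL for the other side's columns.
Matching on a.bin_id = b.bin_id. A NULL in a compared column never satisfies the condition.
- a (bin_id=5) has no partner → padded with NULL.
- a (bin_id=7) pairs with 1 row(s) of b.
- a (bin_id=7) pairs with 1 row(s) of b.
- a (bin_id=9) has no partner → padded with NULL.
- a (bin_id=5) has no partner → padded with NULL.
- a (bin_id=1) has no partner → padded with NULL.
- a (bin_id=9) has no partner → padded with NULL.
- 8 b row(s) had no a match → kept, a columns NULL.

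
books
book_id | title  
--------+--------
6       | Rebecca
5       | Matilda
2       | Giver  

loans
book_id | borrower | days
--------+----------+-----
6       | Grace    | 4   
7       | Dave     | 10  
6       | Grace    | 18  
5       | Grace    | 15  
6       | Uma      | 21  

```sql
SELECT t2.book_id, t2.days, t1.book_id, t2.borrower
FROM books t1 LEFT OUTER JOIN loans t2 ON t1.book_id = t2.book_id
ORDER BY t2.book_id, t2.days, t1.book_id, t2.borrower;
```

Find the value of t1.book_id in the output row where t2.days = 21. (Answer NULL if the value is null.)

LEFT JOIN keeps every row from `books`; unmatched rows get NULL for `loans`'s columns.
Matching on t1.book_id = t2.book_id.
Matched pairs: 4; unmatched t1 rows kept: 1.

6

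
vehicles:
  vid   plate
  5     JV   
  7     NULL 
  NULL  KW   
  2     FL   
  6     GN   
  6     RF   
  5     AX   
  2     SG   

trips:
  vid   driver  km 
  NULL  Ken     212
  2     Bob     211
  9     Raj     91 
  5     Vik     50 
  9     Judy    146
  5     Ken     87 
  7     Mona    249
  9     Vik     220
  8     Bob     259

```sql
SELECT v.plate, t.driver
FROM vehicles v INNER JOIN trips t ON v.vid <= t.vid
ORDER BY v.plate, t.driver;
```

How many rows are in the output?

45

INNER JOIN keeps only pairs where the ON condition holds.
Matching on v.vid <= t.vid. A NULL in a compared column never satisfies the condition.
Matched pairs: 45.
Total: 45 rows.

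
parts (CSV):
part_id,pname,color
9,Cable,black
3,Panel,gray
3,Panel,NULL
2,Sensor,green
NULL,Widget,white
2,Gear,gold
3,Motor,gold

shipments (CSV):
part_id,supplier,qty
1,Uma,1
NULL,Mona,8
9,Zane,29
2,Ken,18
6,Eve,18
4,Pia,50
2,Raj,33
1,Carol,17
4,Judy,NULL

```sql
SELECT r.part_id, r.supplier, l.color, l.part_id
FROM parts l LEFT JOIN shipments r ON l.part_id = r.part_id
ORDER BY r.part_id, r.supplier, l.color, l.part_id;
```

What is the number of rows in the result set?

9

LEFT JOIN keeps every row from `parts`; unmatched rows get NULL for `shipments`'s columns.
Matching on l.part_id = r.part_id. A NULL in a compared column never satisfies the condition.
- part_id=9: 1 matching r row(s), so 1 row(s) emitted.
- part_id=3: no r row matches, row kept with r columns NULL.
- part_id=3: no r row matches, row kept with r columns NULL.
- part_id=2: 2 matching r row(s), so 2 row(s) emitted.
- part_id=NULL: no r row matches, row kept with r columns NULL.
- part_id=2: 2 matching r row(s), so 2 row(s) emitted.
- part_id=3: no r row matches, row kept with r columns NULL.
Total: 5 matched + 4 padded = 9 rows.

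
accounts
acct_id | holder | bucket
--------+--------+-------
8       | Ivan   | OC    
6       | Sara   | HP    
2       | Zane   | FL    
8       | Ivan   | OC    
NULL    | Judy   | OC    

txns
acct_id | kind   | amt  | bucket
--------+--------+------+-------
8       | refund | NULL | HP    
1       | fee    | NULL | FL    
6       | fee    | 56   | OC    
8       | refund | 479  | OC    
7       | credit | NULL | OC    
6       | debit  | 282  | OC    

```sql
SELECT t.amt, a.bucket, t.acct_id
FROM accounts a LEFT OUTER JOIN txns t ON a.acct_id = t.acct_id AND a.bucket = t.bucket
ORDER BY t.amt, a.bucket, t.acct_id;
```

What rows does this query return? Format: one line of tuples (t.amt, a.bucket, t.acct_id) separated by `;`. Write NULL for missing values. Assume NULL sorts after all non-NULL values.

LEFT JOIN keeps every row from `accounts`; unmatched rows get NULL for `txns`'s columns.
Matching on a.acct_id = t.acct_id AND a.bucket = t.bucket. A NULL in a compared column never satisfies the condition.
Matched pairs: 2; unmatched a rows kept: 3.

(479, OC, 8); (479, OC, 8); (NULL, FL, NULL); (NULL, HP, NULL); (NULL, OC, NULL)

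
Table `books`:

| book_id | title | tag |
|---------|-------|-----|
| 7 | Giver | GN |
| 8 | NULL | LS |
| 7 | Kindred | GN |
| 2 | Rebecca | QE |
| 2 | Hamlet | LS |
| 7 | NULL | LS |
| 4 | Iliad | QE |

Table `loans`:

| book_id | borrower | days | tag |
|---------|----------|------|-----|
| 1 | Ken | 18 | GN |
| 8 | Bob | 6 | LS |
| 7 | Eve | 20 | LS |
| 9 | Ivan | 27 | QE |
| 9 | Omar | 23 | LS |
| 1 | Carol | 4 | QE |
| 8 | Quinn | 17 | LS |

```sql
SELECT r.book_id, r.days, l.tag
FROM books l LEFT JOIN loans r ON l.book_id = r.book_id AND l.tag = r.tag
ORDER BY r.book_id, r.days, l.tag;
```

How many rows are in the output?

LEFT JOIN keeps every row from `books`; unmatched rows get NULL for `loans`'s columns.
Matching on l.book_id = r.book_id AND l.tag = r.tag.
- book_id=7, tag=GN: no r row matches, row kept with r columns NULL.
- book_id=8, tag=LS: 2 matching r row(s), so 2 row(s) emitted.
- book_id=7, tag=GN: no r row matches, row kept with r columns NULL.
- book_id=2, tag=QE: no r row matches, row kept with r columns NULL.
- book_id=2, tag=LS: no r row matches, row kept with r columns NULL.
- book_id=7, tag=LS: 1 matching r row(s), so 1 row(s) emitted.
- book_id=4, tag=QE: no r row matches, row kept with r columns NULL.
Total: 3 matched + 5 padded = 8 rows.

8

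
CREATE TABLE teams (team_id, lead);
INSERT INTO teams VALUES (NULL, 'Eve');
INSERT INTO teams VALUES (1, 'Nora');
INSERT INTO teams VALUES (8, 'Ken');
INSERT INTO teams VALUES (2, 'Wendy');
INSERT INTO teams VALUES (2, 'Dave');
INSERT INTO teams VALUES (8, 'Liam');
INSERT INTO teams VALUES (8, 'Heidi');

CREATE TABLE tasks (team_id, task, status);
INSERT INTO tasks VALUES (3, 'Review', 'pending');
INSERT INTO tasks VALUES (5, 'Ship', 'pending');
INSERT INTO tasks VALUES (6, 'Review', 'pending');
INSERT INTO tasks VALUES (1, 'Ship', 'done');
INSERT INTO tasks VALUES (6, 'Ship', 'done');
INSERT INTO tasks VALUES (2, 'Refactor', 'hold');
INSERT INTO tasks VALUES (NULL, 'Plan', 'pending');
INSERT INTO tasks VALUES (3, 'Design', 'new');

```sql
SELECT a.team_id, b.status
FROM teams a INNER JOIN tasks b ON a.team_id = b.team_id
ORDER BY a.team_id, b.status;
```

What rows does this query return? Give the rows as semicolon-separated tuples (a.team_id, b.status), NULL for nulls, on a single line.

INNER JOIN keeps only pairs where the ON condition holds.
Matching on a.team_id = b.team_id. A NULL in a compared column never satisfies the condition.
- a row (team_id=NULL): no match → dropped.
- a row (team_id=1): matches 1 b row(s) → 1 output row(s).
- a row (team_id=8): no match → dropped.
- a row (team_id=2): matches 1 b row(s) → 1 output row(s).
- a row (team_id=2): matches 1 b row(s) → 1 output row(s).
- a row (team_id=8): no match → dropped.
- a row (team_id=8): no match → dropped.
After projecting and ordering:
a.team_id | b.status
1 | done
2 | hold
2 | hold

(1, done); (2, hold); (2, hold)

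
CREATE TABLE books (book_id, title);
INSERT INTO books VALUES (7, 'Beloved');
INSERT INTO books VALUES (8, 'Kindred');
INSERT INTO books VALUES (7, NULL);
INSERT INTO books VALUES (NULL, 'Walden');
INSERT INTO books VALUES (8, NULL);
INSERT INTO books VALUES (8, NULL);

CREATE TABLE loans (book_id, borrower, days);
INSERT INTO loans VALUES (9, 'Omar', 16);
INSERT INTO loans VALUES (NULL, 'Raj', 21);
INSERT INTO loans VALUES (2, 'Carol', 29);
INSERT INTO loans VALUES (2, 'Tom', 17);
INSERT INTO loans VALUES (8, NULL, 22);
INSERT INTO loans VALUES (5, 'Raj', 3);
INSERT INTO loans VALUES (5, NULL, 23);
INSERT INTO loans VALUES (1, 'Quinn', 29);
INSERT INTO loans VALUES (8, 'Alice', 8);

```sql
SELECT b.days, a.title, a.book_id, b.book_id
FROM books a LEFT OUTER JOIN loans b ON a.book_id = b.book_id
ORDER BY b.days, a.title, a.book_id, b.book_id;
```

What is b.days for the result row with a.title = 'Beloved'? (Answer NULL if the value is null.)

NULL

LEFT JOIN keeps every row from `books`; unmatched rows get NULL for `loans`'s columns.
Matching on a.book_id = b.book_id. A NULL in a compared column never satisfies the condition.
- a row (book_id=7): no match → kept, b columns NULL.
- a row (book_id=8): matches 2 b row(s) → 2 output row(s).
- a row (book_id=7): no match → kept, b columns NULL.
- a row (book_id=NULL): no match → kept, b columns NULL.
- a row (book_id=8): matches 2 b row(s) → 2 output row(s).
- a row (book_id=8): matches 2 b row(s) → 2 output row(s).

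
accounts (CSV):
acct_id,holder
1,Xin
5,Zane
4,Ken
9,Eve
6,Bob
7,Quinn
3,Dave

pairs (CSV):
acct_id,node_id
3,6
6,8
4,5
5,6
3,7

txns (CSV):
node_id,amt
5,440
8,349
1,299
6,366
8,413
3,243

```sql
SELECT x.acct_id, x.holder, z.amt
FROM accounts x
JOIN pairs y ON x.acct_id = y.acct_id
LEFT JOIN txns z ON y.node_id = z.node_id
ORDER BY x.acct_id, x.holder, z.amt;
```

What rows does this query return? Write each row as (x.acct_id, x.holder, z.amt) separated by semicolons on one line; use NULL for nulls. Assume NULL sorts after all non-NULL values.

(3, Dave, 366); (3, Dave, NULL); (4, Ken, 440); (5, Zane, 366); (6, Bob, 349); (6, Bob, 413)

Evaluate left to right. First `accounts x INNER JOIN pairs y` on acct_id: 5 row(s).
Then LEFT JOIN `txns z` on node_id: each of those 5 rows is kept; rows whose y.node_id has no match in z get NULL for z's columns.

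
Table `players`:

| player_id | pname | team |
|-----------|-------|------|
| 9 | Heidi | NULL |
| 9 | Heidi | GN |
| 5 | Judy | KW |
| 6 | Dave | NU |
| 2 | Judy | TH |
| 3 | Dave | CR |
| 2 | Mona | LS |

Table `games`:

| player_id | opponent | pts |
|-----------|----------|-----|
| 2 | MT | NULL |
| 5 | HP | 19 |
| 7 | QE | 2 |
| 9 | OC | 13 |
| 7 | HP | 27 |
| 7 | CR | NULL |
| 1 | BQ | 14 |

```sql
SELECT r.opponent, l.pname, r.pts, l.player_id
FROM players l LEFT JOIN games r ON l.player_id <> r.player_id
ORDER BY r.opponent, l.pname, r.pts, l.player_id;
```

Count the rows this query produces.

44

LEFT JOIN keeps every row from `players`; unmatched rows get NULL for `games`'s columns.
Matching on l.player_id <> r.player_id.
Matched pairs: 44; unmatched l rows kept: 0.
Total: 44 rows.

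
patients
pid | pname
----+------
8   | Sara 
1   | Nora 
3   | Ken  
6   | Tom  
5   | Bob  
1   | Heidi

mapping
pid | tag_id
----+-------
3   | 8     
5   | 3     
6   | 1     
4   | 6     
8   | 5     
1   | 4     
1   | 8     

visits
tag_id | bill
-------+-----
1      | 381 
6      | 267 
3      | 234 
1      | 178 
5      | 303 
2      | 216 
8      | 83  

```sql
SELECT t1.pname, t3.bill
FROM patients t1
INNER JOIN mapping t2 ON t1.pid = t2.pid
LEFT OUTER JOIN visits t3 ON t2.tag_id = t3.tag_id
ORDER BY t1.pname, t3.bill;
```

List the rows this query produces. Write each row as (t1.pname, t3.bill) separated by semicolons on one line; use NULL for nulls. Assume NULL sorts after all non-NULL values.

(Bob, 234); (Heidi, 83); (Heidi, NULL); (Ken, 83); (Nora, 83); (Nora, NULL); (Sara, 303); (Tom, 178); (Tom, 381)

Joins associate left-to-right: patients INNER JOIN mapping on pid gives 8 intermediate row(s).
Then LEFT JOIN `visits t3` on tag_id: each of those 8 rows is kept; rows whose t2.tag_id has no match in t3 get NULL for t3's columns.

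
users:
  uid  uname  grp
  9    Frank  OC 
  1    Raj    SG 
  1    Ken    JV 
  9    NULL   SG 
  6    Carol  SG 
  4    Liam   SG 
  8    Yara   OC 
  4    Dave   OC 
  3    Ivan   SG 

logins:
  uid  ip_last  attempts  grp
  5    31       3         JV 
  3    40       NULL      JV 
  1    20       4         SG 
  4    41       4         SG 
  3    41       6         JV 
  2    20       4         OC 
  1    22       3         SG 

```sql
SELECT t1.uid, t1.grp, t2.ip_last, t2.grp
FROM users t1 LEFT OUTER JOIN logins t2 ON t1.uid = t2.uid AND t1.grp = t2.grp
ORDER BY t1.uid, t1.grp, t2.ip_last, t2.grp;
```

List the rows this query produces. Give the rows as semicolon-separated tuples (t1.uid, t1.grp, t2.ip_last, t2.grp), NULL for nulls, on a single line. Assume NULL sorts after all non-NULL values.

LEFT JOIN keeps every row from `users`; unmatched rows get NULL for `logins`'s columns.
Matching on t1.uid = t2.uid AND t1.grp = t2.grp.
- t1 (uid=9, grp=OC) has no partner → padded with NULL.
- t1 (uid=1, grp=SG) pairs with 2 row(s) of t2.
- t1 (uid=1, grp=JV) has no partner → padded with NULL.
- t1 (uid=9, grp=SG) has no partner → padded with NULL.
- t1 (uid=6, grp=SG) has no partner → padded with NULL.
- t1 (uid=4, grp=SG) pairs with 1 row(s) of t2.
- t1 (uid=8, grp=OC) has no partner → padded with NULL.
- t1 (uid=4, grp=OC) has no partner → padded with NULL.
- t1 (uid=3, grp=SG) has no partner → padded with NULL.
After projecting and ordering:
t1.uid | t1.grp | t2.ip_last | t2.grp
1 | JV | NULL | NULL
1 | SG | 20 | SG
1 | SG | 22 | SG
3 | SG | NULL | NULL
4 | OC | NULL | NULL
4 | SG | 41 | SG
6 | SG | NULL | NULL
8 | OC | NULL | NULL
9 | OC | NULL | NULL
9 | SG | NULL | NULL

(1, JV, NULL, NULL); (1, SG, 20, SG); (1, SG, 22, SG); (3, SG, NULL, NULL); (4, OC, NULL, NULL); (4, SG, 41, SG); (6, SG, NULL, NULL); (8, OC, NULL, NULL); (9, OC, NULL, NULL); (9, SG, NULL, NULL)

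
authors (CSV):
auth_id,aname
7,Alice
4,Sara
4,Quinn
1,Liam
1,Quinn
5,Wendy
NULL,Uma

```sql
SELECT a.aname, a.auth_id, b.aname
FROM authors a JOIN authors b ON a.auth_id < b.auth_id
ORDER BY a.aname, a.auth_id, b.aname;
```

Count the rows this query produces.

13

INNER JOIN keeps only pairs where the ON condition holds.
Matching on a.auth_id < b.auth_id. A NULL in a compared column never satisfies the condition.
Matched pairs: 13.
Total: 13 rows.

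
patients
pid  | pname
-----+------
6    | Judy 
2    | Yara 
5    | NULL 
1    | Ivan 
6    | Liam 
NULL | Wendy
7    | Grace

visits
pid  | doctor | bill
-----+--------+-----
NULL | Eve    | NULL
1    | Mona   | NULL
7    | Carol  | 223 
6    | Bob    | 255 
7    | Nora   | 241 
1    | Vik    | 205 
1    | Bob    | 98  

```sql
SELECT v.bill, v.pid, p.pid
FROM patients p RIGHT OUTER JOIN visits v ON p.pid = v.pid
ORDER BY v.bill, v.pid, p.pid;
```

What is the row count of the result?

8

RIGHT JOIN keeps every row from `visits`; unmatched rows get NULL for `patients`'s columns.
Matching on p.pid = v.pid. A NULL in a compared column never satisfies the condition.
- p[0] pid=6 → 1 match(es) in v → 1 row(s).
- p[1] pid=2 → no match.
- p[2] pid=5 → no match.
- p[3] pid=1 → 3 match(es) in v → 3 row(s).
- p[4] pid=6 → 1 match(es) in v → 1 row(s).
- p[5] pid=NULL → no match.
- p[6] pid=7 → 2 match(es) in v → 2 row(s).
- 1 v row(s) had no p match → kept, p columns NULL.
Total: 7 matched + 1 padded = 8 rows.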